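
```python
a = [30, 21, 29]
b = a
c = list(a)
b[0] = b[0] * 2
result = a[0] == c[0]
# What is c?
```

After line 1: a = [30, 21, 29]
After line 2 (b = a, alias): a = [30, 21, 29], b = [30, 21, 29]
After line 3 (c = list(a) is a copy, new object): c = [30, 21, 29]
After line 4 (b[0] = 30 * 2 = 60; mutates shared a/b): a = b = [60, 21, 29], c = [30, 21, 29]
After line 5 (a[0] = 60, c[0] = 30; result = False)

[30, 21, 29]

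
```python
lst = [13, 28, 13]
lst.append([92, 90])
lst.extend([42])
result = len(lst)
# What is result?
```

After line 1: lst = [13, 28, 13]
After line 2 (append adds [92, 90] as single element): lst = [13, 28, 13, [92, 90]]
After line 3 (extend unpacks [42], adds 42): lst = [13, 28, 13, [92, 90], 42]
After line 4: result = len(lst) = 5

5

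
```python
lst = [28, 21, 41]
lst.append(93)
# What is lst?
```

[28, 21, 41, 93]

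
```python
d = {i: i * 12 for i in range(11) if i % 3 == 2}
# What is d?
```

{2: 24, 5: 60, 8: 96}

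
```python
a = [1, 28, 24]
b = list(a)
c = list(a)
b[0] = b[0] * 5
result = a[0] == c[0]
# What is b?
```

After line 1: a = [1, 28, 24]
After line 2 (b = list(a), copy): a = [1, 28, 24], b = [1, 28, 24]
After line 3 (c = list(a) is a copy, new object): c = [1, 28, 24]
After line 4 (b[0] = 1 * 5 = 5; only b mutates (copy)): a = [1, 28, 24], b = [5, 28, 24], c = [1, 28, 24]
After line 5 (a[0] = 1, c[0] = 1; result = True)

[5, 28, 24]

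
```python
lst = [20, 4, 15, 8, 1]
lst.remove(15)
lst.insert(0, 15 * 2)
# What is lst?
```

After line 1: lst = [20, 4, 15, 8, 1]
After line 2 (remove first 15): lst = [20, 4, 8, 1]
After line 3 (insert 30 at index 0): lst = [30, 20, 4, 8, 1]

[30, 20, 4, 8, 1]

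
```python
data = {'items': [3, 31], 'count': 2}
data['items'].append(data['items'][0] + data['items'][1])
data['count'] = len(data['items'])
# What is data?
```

After line 1: data = {'items': [3, 31], 'count': 2}
After line 2 (append 3 + 31 = 34): data = {'items': [3, 31, 34], 'count': 2}
After line 3 (count = len(items) = 3): data = {'items': [3, 31, 34], 'count': 3}

{'items': [3, 31, 34], 'count': 3}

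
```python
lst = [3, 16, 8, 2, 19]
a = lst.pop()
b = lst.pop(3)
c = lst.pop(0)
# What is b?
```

After line 1: lst = [3, 16, 8, 2, 19]
After line 2 (pop() -> a = 19): lst = [3, 16, 8, 2]
After line 3 (pop(3) -> b = 2): lst = [3, 16, 8]
After line 4 (pop(0) -> c = 3): lst = [16, 8]

2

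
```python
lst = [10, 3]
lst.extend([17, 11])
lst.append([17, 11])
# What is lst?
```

After line 1: lst = [10, 3]
After line 2 (extend unpacks [17, 11]): lst = [10, 3, 17, 11]
After line 3 (append adds [17, 11] as single element): lst = [10, 3, 17, 11, [17, 11]]

[10, 3, 17, 11, [17, 11]]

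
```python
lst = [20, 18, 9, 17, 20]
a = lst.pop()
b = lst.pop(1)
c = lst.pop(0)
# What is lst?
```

After line 1: lst = [20, 18, 9, 17, 20]
After line 2 (pop() -> a = 20): lst = [20, 18, 9, 17]
After line 3 (pop(1) -> b = 18): lst = [20, 9, 17]
After line 4 (pop(0) -> c = 20): lst = [9, 17]

[9, 17]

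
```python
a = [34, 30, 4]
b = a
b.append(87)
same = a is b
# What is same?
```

After line 1: a = [34, 30, 4]
After line 2 (b = a is an alias, same object): a = [34, 30, 4], b = [34, 30, 4]
After line 3 (b.append mutates the shared list): a = [34, 30, 4, 87], b = [34, 30, 4, 87]
After line 4 (same = a is b; same object -> True): same = True

True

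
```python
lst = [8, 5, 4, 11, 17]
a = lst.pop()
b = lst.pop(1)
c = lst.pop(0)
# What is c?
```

After line 1: lst = [8, 5, 4, 11, 17]
After line 2 (pop() -> a = 17): lst = [8, 5, 4, 11]
After line 3 (pop(1) -> b = 5): lst = [8, 4, 11]
After line 4 (pop(0) -> c = 8): lst = [4, 11]

8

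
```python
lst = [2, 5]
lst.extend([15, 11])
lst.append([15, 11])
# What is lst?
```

After line 1: lst = [2, 5]
After line 2 (extend unpacks [15, 11]): lst = [2, 5, 15, 11]
After line 3 (append adds [15, 11] as single element): lst = [2, 5, 15, 11, [15, 11]]

[2, 5, 15, 11, [15, 11]]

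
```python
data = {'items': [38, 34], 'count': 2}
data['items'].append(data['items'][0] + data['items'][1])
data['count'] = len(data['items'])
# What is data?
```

After line 1: data = {'items': [38, 34], 'count': 2}
After line 2 (append 38 + 34 = 72): data = {'items': [38, 34, 72], 'count': 2}
After line 3 (count = len(items) = 3): data = {'items': [38, 34, 72], 'count': 3}

{'items': [38, 34, 72], 'count': 3}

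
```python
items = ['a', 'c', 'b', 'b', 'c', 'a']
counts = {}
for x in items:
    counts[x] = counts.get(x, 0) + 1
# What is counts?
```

Initial: counts = {}, items = ['a', 'c', 'b', 'b', 'c', 'a']
See 'a': counts = {'a': 1}
See 'c': counts = {'a': 1, 'c': 1}
See 'b': counts = {'a': 1, 'c': 1, 'b': 1}
See 'b': counts = {'a': 1, 'c': 1, 'b': 2}
See 'c': counts = {'a': 1, 'c': 2, 'b': 2}
See 'a': counts = {'a': 2, 'c': 2, 'b': 2}

{'a': 2, 'c': 2, 'b': 2}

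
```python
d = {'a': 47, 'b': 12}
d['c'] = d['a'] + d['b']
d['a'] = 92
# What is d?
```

After line 1: d = {'a': 47, 'b': 12}
After line 2 (d['c'] = 47 + 12): d = {'a': 47, 'b': 12, 'c': 59}
After line 3: d = {'a': 92, 'b': 12, 'c': 59}

{'a': 92, 'b': 12, 'c': 59}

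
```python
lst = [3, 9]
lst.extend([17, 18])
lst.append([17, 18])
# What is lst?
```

After line 1: lst = [3, 9]
After line 2 (extend unpacks [17, 18]): lst = [3, 9, 17, 18]
After line 3 (append adds [17, 18] as single element): lst = [3, 9, 17, 18, [17, 18]]

[3, 9, 17, 18, [17, 18]]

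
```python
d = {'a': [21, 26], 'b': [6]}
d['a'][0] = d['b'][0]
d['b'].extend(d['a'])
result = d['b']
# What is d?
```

After line 1: d = {'a': [21, 26], 'b': [6]}
After line 2 (a[0] = b[0] = 6): d = {'a': [6, 26], 'b': [6]}
After line 3 (b.extend(a) appends [6, 26]): d = {'a': [6, 26], 'b': [6, 6, 26]}
After line 4: result = d['b'] = [6, 6, 26]

{'a': [6, 26], 'b': [6, 6, 26]}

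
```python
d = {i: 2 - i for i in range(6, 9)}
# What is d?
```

{6: -4, 7: -5, 8: -6}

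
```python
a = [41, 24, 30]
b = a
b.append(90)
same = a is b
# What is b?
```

After line 1: a = [41, 24, 30]
After line 2 (b = a is an alias, same object): a = [41, 24, 30], b = [41, 24, 30]
After line 3 (b.append mutates the shared list): a = [41, 24, 30, 90], b = [41, 24, 30, 90]
After line 4 (same = a is b; same object -> True): same = True

[41, 24, 30, 90]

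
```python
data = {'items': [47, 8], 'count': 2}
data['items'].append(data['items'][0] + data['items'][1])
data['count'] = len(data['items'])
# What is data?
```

After line 1: data = {'items': [47, 8], 'count': 2}
After line 2 (append 47 + 8 = 55): data = {'items': [47, 8, 55], 'count': 2}
After line 3 (count = len(items) = 3): data = {'items': [47, 8, 55], 'count': 3}

{'items': [47, 8, 55], 'count': 3}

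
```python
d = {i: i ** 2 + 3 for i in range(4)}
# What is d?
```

{0: 3, 1: 4, 2: 7, 3: 12}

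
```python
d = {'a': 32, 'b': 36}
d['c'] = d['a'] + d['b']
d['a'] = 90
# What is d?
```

After line 1: d = {'a': 32, 'b': 36}
After line 2 (d['c'] = 32 + 36): d = {'a': 32, 'b': 36, 'c': 68}
After line 3: d = {'a': 90, 'b': 36, 'c': 68}

{'a': 90, 'b': 36, 'c': 68}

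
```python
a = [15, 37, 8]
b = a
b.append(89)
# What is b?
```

After line 1: a = [15, 37, 8]
After line 2 (b = a is an alias, same object): a = [15, 37, 8], b = [15, 37, 8]
After line 3 (b.append mutates the shared list): a = [15, 37, 8, 89], b = [15, 37, 8, 89]

[15, 37, 8, 89]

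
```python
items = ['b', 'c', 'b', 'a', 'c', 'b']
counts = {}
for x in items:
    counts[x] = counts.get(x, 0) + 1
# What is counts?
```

Initial: counts = {}, items = ['b', 'c', 'b', 'a', 'c', 'b']
See 'b': counts = {'b': 1}
See 'c': counts = {'b': 1, 'c': 1}
See 'b': counts = {'b': 2, 'c': 1}
See 'a': counts = {'b': 2, 'c': 1, 'a': 1}
See 'c': counts = {'b': 2, 'c': 2, 'a': 1}
See 'b': counts = {'b': 3, 'c': 2, 'a': 1}

{'b': 3, 'c': 2, 'a': 1}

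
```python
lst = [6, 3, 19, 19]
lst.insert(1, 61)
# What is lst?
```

[6, 61, 3, 19, 19]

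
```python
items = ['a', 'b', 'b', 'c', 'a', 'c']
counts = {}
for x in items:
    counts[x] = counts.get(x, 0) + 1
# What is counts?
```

Initial: counts = {}, items = ['a', 'b', 'b', 'c', 'a', 'c']
See 'a': counts = {'a': 1}
See 'b': counts = {'a': 1, 'b': 1}
See 'b': counts = {'a': 1, 'b': 2}
See 'c': counts = {'a': 1, 'b': 2, 'c': 1}
See 'a': counts = {'a': 2, 'b': 2, 'c': 1}
See 'c': counts = {'a': 2, 'b': 2, 'c': 2}

{'a': 2, 'b': 2, 'c': 2}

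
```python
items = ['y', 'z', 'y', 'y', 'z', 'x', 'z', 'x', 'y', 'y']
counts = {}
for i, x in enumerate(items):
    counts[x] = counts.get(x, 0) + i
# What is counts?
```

Initial: counts = {}, items = ['y', 'z', 'y', 'y', 'z', 'x', 'z', 'x', 'y', 'y']
i=0, x='y': counts = {'y': 0}
i=1, x='z': counts = {'y': 0, 'z': 1}
i=2, x='y': counts = {'y': 2, 'z': 1}
i=3, x='y': counts = {'y': 5, 'z': 1}
i=4, x='z': counts = {'y': 5, 'z': 5}
i=5, x='x': counts = {'y': 5, 'z': 5, 'x': 5}
i=6, x='z': counts = {'y': 5, 'z': 11, 'x': 5}
i=7, x='x': counts = {'y': 5, 'z': 11, 'x': 12}
i=8, x='y': counts = {'y': 13, 'z': 11, 'x': 12}
i=9, x='y': counts = {'y': 22, 'z': 11, 'x': 12}

{'y': 22, 'z': 11, 'x': 12}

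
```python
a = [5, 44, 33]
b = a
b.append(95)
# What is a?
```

After line 1: a = [5, 44, 33]
After line 2 (b = a is an alias, same object): a = [5, 44, 33], b = [5, 44, 33]
After line 3 (b.append mutates the shared list): a = [5, 44, 33, 95], b = [5, 44, 33, 95]

[5, 44, 33, 95]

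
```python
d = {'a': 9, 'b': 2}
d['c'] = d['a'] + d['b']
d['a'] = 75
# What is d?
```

After line 1: d = {'a': 9, 'b': 2}
After line 2 (d['c'] = 9 + 2): d = {'a': 9, 'b': 2, 'c': 11}
After line 3: d = {'a': 75, 'b': 2, 'c': 11}

{'a': 75, 'b': 2, 'c': 11}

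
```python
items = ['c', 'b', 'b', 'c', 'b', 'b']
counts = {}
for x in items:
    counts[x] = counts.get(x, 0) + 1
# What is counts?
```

Initial: counts = {}, items = ['c', 'b', 'b', 'c', 'b', 'b']
See 'c': counts = {'c': 1}
See 'b': counts = {'c': 1, 'b': 1}
See 'b': counts = {'c': 1, 'b': 2}
See 'c': counts = {'c': 2, 'b': 2}
See 'b': counts = {'c': 2, 'b': 3}
See 'b': counts = {'c': 2, 'b': 4}

{'c': 2, 'b': 4}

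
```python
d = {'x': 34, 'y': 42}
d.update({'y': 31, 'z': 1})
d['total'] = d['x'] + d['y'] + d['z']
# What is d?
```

After line 1: d = {'x': 34, 'y': 42}
After line 2 (y overwritten, z added): d = {'x': 34, 'y': 31, 'z': 1}
After line 3 (total = 34 + 31 + 1 = 66): d = {'x': 34, 'y': 31, 'z': 1, 'total': 66}

{'x': 34, 'y': 31, 'z': 1, 'total': 66}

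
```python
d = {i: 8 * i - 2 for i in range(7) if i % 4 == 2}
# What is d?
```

{2: 14, 6: 46}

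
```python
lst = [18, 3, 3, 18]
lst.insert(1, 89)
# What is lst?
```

[18, 89, 3, 3, 18]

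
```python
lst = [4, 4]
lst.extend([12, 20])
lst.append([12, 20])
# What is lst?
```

After line 1: lst = [4, 4]
After line 2 (extend unpacks [12, 20]): lst = [4, 4, 12, 20]
After line 3 (append adds [12, 20] as single element): lst = [4, 4, 12, 20, [12, 20]]

[4, 4, 12, 20, [12, 20]]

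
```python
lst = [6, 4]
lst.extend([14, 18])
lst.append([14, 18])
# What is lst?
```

After line 1: lst = [6, 4]
After line 2 (extend unpacks [14, 18]): lst = [6, 4, 14, 18]
After line 3 (append adds [14, 18] as single element): lst = [6, 4, 14, 18, [14, 18]]

[6, 4, 14, 18, [14, 18]]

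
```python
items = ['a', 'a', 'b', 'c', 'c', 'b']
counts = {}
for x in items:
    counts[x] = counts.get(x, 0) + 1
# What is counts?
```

Initial: counts = {}, items = ['a', 'a', 'b', 'c', 'c', 'b']
See 'a': counts = {'a': 1}
See 'a': counts = {'a': 2}
See 'b': counts = {'a': 2, 'b': 1}
See 'c': counts = {'a': 2, 'b': 1, 'c': 1}
See 'c': counts = {'a': 2, 'b': 1, 'c': 2}
See 'b': counts = {'a': 2, 'b': 2, 'c': 2}

{'a': 2, 'b': 2, 'c': 2}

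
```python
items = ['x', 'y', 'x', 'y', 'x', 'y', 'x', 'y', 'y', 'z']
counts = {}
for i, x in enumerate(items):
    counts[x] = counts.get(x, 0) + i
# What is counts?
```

Initial: counts = {}, items = ['x', 'y', 'x', 'y', 'x', 'y', 'x', 'y', 'y', 'z']
i=0, x='x': counts = {'x': 0}
i=1, x='y': counts = {'x': 0, 'y': 1}
i=2, x='x': counts = {'x': 2, 'y': 1}
i=3, x='y': counts = {'x': 2, 'y': 4}
i=4, x='x': counts = {'x': 6, 'y': 4}
i=5, x='y': counts = {'x': 6, 'y': 9}
i=6, x='x': counts = {'x': 12, 'y': 9}
i=7, x='y': counts = {'x': 12, 'y': 16}
i=8, x='y': counts = {'x': 12, 'y': 24}
i=9, x='z': counts = {'x': 12, 'y': 24, 'z': 9}

{'x': 12, 'y': 24, 'z': 9}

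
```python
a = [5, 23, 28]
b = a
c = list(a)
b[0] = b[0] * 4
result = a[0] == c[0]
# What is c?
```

After line 1: a = [5, 23, 28]
After line 2 (b = a, alias): a = [5, 23, 28], b = [5, 23, 28]
After line 3 (c = list(a) is a copy, new object): c = [5, 23, 28]
After line 4 (b[0] = 5 * 4 = 20; mutates shared a/b): a = b = [20, 23, 28], c = [5, 23, 28]
After line 5 (a[0] = 20, c[0] = 5; result = False)

[5, 23, 28]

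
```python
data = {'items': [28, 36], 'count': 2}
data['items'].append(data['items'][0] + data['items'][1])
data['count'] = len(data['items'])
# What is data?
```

After line 1: data = {'items': [28, 36], 'count': 2}
After line 2 (append 28 + 36 = 64): data = {'items': [28, 36, 64], 'count': 2}
After line 3 (count = len(items) = 3): data = {'items': [28, 36, 64], 'count': 3}

{'items': [28, 36, 64], 'count': 3}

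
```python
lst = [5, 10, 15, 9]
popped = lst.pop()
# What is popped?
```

9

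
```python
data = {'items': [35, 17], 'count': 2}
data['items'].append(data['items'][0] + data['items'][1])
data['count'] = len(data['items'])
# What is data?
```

After line 1: data = {'items': [35, 17], 'count': 2}
After line 2 (append 35 + 17 = 52): data = {'items': [35, 17, 52], 'count': 2}
After line 3 (count = len(items) = 3): data = {'items': [35, 17, 52], 'count': 3}

{'items': [35, 17, 52], 'count': 3}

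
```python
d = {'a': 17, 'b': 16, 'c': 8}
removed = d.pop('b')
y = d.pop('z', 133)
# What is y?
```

After line 1: d = {'a': 17, 'b': 16, 'c': 8}
After line 2 (pop 'b' returns 16): d = {'a': 17, 'c': 8}, removed = 16
After line 3 (pop 'z' missing, returns default 133): d = {'a': 17, 'c': 8}, y = 133

133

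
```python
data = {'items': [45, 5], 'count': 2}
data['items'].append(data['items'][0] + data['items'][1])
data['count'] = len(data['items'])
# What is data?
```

After line 1: data = {'items': [45, 5], 'count': 2}
After line 2 (append 45 + 5 = 50): data = {'items': [45, 5, 50], 'count': 2}
After line 3 (count = len(items) = 3): data = {'items': [45, 5, 50], 'count': 3}

{'items': [45, 5, 50], 'count': 3}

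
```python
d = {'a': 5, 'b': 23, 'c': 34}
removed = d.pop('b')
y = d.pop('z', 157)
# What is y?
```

After line 1: d = {'a': 5, 'b': 23, 'c': 34}
After line 2 (pop 'b' returns 23): d = {'a': 5, 'c': 34}, removed = 23
After line 3 (pop 'z' missing, returns default 157): d = {'a': 5, 'c': 34}, y = 157

157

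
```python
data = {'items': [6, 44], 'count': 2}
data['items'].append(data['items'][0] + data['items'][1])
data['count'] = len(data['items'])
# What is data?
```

After line 1: data = {'items': [6, 44], 'count': 2}
After line 2 (append 6 + 44 = 50): data = {'items': [6, 44, 50], 'count': 2}
After line 3 (count = len(items) = 3): data = {'items': [6, 44, 50], 'count': 3}

{'items': [6, 44, 50], 'count': 3}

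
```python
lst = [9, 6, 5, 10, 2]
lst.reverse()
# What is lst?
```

[2, 10, 5, 6, 9]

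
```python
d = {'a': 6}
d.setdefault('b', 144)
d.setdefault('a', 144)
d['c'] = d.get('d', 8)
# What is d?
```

After line 1: d = {'a': 6}
After line 2 (setdefault adds 'b'=144): d = {'a': 6, 'b': 144}
After line 3 (setdefault 'a' no-op, already exists): d = {'a': 6, 'b': 144}
After line 4 (get('d', 8) returns default since 'd' not in d): d = {'a': 6, 'b': 144, 'c': 8}

{'a': 6, 'b': 144, 'c': 8}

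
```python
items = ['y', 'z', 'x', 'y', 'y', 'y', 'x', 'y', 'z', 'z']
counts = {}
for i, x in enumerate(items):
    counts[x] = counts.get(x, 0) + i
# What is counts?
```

Initial: counts = {}, items = ['y', 'z', 'x', 'y', 'y', 'y', 'x', 'y', 'z', 'z']
i=0, x='y': counts = {'y': 0}
i=1, x='z': counts = {'y': 0, 'z': 1}
i=2, x='x': counts = {'y': 0, 'z': 1, 'x': 2}
i=3, x='y': counts = {'y': 3, 'z': 1, 'x': 2}
i=4, x='y': counts = {'y': 7, 'z': 1, 'x': 2}
i=5, x='y': counts = {'y': 12, 'z': 1, 'x': 2}
i=6, x='x': counts = {'y': 12, 'z': 1, 'x': 8}
i=7, x='y': counts = {'y': 19, 'z': 1, 'x': 8}
i=8, x='z': counts = {'y': 19, 'z': 9, 'x': 8}
i=9, x='z': counts = {'y': 19, 'z': 18, 'x': 8}

{'y': 19, 'z': 18, 'x': 8}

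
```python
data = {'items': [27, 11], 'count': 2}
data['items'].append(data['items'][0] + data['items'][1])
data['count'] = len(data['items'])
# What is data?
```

After line 1: data = {'items': [27, 11], 'count': 2}
After line 2 (append 27 + 11 = 38): data = {'items': [27, 11, 38], 'count': 2}
After line 3 (count = len(items) = 3): data = {'items': [27, 11, 38], 'count': 3}

{'items': [27, 11, 38], 'count': 3}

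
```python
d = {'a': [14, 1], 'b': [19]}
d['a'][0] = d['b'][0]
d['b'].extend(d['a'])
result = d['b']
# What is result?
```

After line 1: d = {'a': [14, 1], 'b': [19]}
After line 2 (a[0] = b[0] = 19): d = {'a': [19, 1], 'b': [19]}
After line 3 (b.extend(a) appends [19, 1]): d = {'a': [19, 1], 'b': [19, 19, 1]}
After line 4: result = d['b'] = [19, 19, 1]

[19, 19, 1]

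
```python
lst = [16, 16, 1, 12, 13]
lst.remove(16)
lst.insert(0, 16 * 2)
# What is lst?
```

After line 1: lst = [16, 16, 1, 12, 13]
After line 2 (remove first 16): lst = [16, 1, 12, 13]
After line 3 (insert 32 at index 0): lst = [32, 16, 1, 12, 13]

[32, 16, 1, 12, 13]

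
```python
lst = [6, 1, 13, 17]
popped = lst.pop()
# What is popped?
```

17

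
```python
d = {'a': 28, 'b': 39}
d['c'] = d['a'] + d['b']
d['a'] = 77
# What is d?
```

After line 1: d = {'a': 28, 'b': 39}
After line 2 (d['c'] = 28 + 39): d = {'a': 28, 'b': 39, 'c': 67}
After line 3: d = {'a': 77, 'b': 39, 'c': 67}

{'a': 77, 'b': 39, 'c': 67}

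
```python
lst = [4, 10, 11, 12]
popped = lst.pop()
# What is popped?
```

12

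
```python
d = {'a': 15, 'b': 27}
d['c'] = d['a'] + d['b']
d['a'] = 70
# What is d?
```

After line 1: d = {'a': 15, 'b': 27}
After line 2 (d['c'] = 15 + 27): d = {'a': 15, 'b': 27, 'c': 42}
After line 3: d = {'a': 70, 'b': 27, 'c': 42}

{'a': 70, 'b': 27, 'c': 42}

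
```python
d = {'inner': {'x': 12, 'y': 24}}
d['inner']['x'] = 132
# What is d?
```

After line 1: d = {'inner': {'x': 12, 'y': 24}}
After line 2 (inner x overwritten): d = {'inner': {'x': 132, 'y': 24}}

{'inner': {'x': 132, 'y': 24}}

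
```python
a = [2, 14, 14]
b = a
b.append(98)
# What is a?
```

After line 1: a = [2, 14, 14]
After line 2 (b = a is an alias, same object): a = [2, 14, 14], b = [2, 14, 14]
After line 3 (b.append mutates the shared list): a = [2, 14, 14, 98], b = [2, 14, 14, 98]

[2, 14, 14, 98]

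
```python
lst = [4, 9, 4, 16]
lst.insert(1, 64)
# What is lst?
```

[4, 64, 9, 4, 16]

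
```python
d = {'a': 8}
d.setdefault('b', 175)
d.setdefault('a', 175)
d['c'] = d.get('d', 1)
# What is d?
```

After line 1: d = {'a': 8}
After line 2 (setdefault adds 'b'=175): d = {'a': 8, 'b': 175}
After line 3 (setdefault 'a' no-op, already exists): d = {'a': 8, 'b': 175}
After line 4 (get('d', 1) returns default since 'd' not in d): d = {'a': 8, 'b': 175, 'c': 1}

{'a': 8, 'b': 175, 'c': 1}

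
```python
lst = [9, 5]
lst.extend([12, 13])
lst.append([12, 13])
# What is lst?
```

After line 1: lst = [9, 5]
After line 2 (extend unpacks [12, 13]): lst = [9, 5, 12, 13]
After line 3 (append adds [12, 13] as single element): lst = [9, 5, 12, 13, [12, 13]]

[9, 5, 12, 13, [12, 13]]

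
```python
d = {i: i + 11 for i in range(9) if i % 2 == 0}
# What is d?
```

{0: 11, 2: 13, 4: 15, 6: 17, 8: 19}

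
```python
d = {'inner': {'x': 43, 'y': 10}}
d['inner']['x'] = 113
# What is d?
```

After line 1: d = {'inner': {'x': 43, 'y': 10}}
After line 2 (inner x overwritten): d = {'inner': {'x': 113, 'y': 10}}

{'inner': {'x': 113, 'y': 10}}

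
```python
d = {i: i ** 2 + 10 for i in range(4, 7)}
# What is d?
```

{4: 26, 5: 35, 6: 46}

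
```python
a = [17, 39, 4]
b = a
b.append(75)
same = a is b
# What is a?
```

After line 1: a = [17, 39, 4]
After line 2 (b = a is an alias, same object): a = [17, 39, 4], b = [17, 39, 4]
After line 3 (b.append mutates the shared list): a = [17, 39, 4, 75], b = [17, 39, 4, 75]
After line 4 (same = a is b; same object -> True): same = True

[17, 39, 4, 75]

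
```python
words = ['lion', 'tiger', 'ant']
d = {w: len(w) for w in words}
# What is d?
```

{'lion': 4, 'tiger': 5, 'ant': 3}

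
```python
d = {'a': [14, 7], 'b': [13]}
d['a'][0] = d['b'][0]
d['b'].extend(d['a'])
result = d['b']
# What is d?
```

After line 1: d = {'a': [14, 7], 'b': [13]}
After line 2 (a[0] = b[0] = 13): d = {'a': [13, 7], 'b': [13]}
After line 3 (b.extend(a) appends [13, 7]): d = {'a': [13, 7], 'b': [13, 13, 7]}
After line 4: result = d['b'] = [13, 13, 7]

{'a': [13, 7], 'b': [13, 13, 7]}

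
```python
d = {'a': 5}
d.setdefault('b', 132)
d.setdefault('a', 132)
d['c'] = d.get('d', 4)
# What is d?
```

After line 1: d = {'a': 5}
After line 2 (setdefault adds 'b'=132): d = {'a': 5, 'b': 132}
After line 3 (setdefault 'a' no-op, already exists): d = {'a': 5, 'b': 132}
After line 4 (get('d', 4) returns default since 'd' not in d): d = {'a': 5, 'b': 132, 'c': 4}

{'a': 5, 'b': 132, 'c': 4}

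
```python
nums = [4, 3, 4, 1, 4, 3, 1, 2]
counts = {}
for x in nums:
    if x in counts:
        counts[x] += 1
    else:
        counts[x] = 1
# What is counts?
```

Initial: counts = {}, nums = [4, 3, 4, 1, 4, 3, 1, 2]
See 4: counts = {4: 1}
See 3: counts = {4: 1, 3: 1}
See 4: counts = {4: 2, 3: 1}
See 1: counts = {4: 2, 3: 1, 1: 1}
See 4: counts = {4: 3, 3: 1, 1: 1}
See 3: counts = {4: 3, 3: 2, 1: 1}
See 1: counts = {4: 3, 3: 2, 1: 2}
See 2: counts = {4: 3, 3: 2, 1: 2, 2: 1}

{4: 3, 3: 2, 1: 2, 2: 1}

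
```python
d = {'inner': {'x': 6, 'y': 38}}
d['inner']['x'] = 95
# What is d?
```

After line 1: d = {'inner': {'x': 6, 'y': 38}}
After line 2 (inner x overwritten): d = {'inner': {'x': 95, 'y': 38}}

{'inner': {'x': 95, 'y': 38}}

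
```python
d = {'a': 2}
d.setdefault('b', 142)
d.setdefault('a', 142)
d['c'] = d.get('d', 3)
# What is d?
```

After line 1: d = {'a': 2}
After line 2 (setdefault adds 'b'=142): d = {'a': 2, 'b': 142}
After line 3 (setdefault 'a' no-op, already exists): d = {'a': 2, 'b': 142}
After line 4 (get('d', 3) returns default since 'd' not in d): d = {'a': 2, 'b': 142, 'c': 3}

{'a': 2, 'b': 142, 'c': 3}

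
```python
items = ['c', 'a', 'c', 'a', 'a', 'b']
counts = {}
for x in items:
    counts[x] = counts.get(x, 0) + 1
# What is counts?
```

Initial: counts = {}, items = ['c', 'a', 'c', 'a', 'a', 'b']
See 'c': counts = {'c': 1}
See 'a': counts = {'c': 1, 'a': 1}
See 'c': counts = {'c': 2, 'a': 1}
See 'a': counts = {'c': 2, 'a': 2}
See 'a': counts = {'c': 2, 'a': 3}
See 'b': counts = {'c': 2, 'a': 3, 'b': 1}

{'c': 2, 'a': 3, 'b': 1}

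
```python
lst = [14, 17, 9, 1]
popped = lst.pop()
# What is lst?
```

[14, 17, 9]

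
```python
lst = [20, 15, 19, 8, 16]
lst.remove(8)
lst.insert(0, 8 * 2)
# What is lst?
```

After line 1: lst = [20, 15, 19, 8, 16]
After line 2 (remove first 8): lst = [20, 15, 19, 16]
After line 3 (insert 16 at index 0): lst = [16, 20, 15, 19, 16]

[16, 20, 15, 19, 16]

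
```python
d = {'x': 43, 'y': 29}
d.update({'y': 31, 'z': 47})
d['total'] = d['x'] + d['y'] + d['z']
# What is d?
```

After line 1: d = {'x': 43, 'y': 29}
After line 2 (y overwritten, z added): d = {'x': 43, 'y': 31, 'z': 47}
After line 3 (total = 43 + 31 + 47 = 121): d = {'x': 43, 'y': 31, 'z': 47, 'total': 121}

{'x': 43, 'y': 31, 'z': 47, 'total': 121}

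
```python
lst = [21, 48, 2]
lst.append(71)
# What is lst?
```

[21, 48, 2, 71]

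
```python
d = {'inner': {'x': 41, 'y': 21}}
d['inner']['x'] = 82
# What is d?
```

After line 1: d = {'inner': {'x': 41, 'y': 21}}
After line 2 (inner x overwritten): d = {'inner': {'x': 82, 'y': 21}}

{'inner': {'x': 82, 'y': 21}}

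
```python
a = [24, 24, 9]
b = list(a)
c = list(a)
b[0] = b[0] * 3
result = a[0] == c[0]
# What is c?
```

After line 1: a = [24, 24, 9]
After line 2 (b = list(a), copy): a = [24, 24, 9], b = [24, 24, 9]
After line 3 (c = list(a) is a copy, new object): c = [24, 24, 9]
After line 4 (b[0] = 24 * 3 = 72; only b mutates (copy)): a = [24, 24, 9], b = [72, 24, 9], c = [24, 24, 9]
After line 5 (a[0] = 24, c[0] = 24; result = True)

[24, 24, 9]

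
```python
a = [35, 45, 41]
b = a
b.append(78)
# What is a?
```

After line 1: a = [35, 45, 41]
After line 2 (b = a is an alias, same object): a = [35, 45, 41], b = [35, 45, 41]
After line 3 (b.append mutates the shared list): a = [35, 45, 41, 78], b = [35, 45, 41, 78]

[35, 45, 41, 78]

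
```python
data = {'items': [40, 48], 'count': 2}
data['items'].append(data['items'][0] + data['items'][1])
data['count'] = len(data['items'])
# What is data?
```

After line 1: data = {'items': [40, 48], 'count': 2}
After line 2 (append 40 + 48 = 88): data = {'items': [40, 48, 88], 'count': 2}
After line 3 (count = len(items) = 3): data = {'items': [40, 48, 88], 'count': 3}

{'items': [40, 48, 88], 'count': 3}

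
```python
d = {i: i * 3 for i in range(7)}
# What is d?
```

{0: 0, 1: 3, 2: 6, 3: 9, 4: 12, 5: 15, 6: 18}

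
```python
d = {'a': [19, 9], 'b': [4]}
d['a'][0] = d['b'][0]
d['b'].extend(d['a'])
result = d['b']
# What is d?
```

After line 1: d = {'a': [19, 9], 'b': [4]}
After line 2 (a[0] = b[0] = 4): d = {'a': [4, 9], 'b': [4]}
After line 3 (b.extend(a) appends [4, 9]): d = {'a': [4, 9], 'b': [4, 4, 9]}
After line 4: result = d['b'] = [4, 4, 9]

{'a': [4, 9], 'b': [4, 4, 9]}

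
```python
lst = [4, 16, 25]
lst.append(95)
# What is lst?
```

[4, 16, 25, 95]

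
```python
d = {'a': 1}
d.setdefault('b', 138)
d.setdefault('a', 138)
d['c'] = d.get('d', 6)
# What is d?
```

After line 1: d = {'a': 1}
After line 2 (setdefault adds 'b'=138): d = {'a': 1, 'b': 138}
After line 3 (setdefault 'a' no-op, already exists): d = {'a': 1, 'b': 138}
After line 4 (get('d', 6) returns default since 'd' not in d): d = {'a': 1, 'b': 138, 'c': 6}

{'a': 1, 'b': 138, 'c': 6}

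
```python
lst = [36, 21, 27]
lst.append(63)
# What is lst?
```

[36, 21, 27, 63]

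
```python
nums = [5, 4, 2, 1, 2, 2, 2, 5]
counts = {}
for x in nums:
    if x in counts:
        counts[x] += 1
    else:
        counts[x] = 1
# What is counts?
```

Initial: counts = {}, nums = [5, 4, 2, 1, 2, 2, 2, 5]
See 5: counts = {5: 1}
See 4: counts = {5: 1, 4: 1}
See 2: counts = {5: 1, 4: 1, 2: 1}
See 1: counts = {5: 1, 4: 1, 2: 1, 1: 1}
See 2: counts = {5: 1, 4: 1, 2: 2, 1: 1}
See 2: counts = {5: 1, 4: 1, 2: 3, 1: 1}
See 2: counts = {5: 1, 4: 1, 2: 4, 1: 1}
See 5: counts = {5: 2, 4: 1, 2: 4, 1: 1}

{5: 2, 4: 1, 2: 4, 1: 1}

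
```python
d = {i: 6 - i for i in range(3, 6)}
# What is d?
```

{3: 3, 4: 2, 5: 1}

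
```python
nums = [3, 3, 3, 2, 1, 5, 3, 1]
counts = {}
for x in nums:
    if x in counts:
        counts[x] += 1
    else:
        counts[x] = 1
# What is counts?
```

Initial: counts = {}, nums = [3, 3, 3, 2, 1, 5, 3, 1]
See 3: counts = {3: 1}
See 3: counts = {3: 2}
See 3: counts = {3: 3}
See 2: counts = {3: 3, 2: 1}
See 1: counts = {3: 3, 2: 1, 1: 1}
See 5: counts = {3: 3, 2: 1, 1: 1, 5: 1}
See 3: counts = {3: 4, 2: 1, 1: 1, 5: 1}
See 1: counts = {3: 4, 2: 1, 1: 2, 5: 1}

{3: 4, 2: 1, 1: 2, 5: 1}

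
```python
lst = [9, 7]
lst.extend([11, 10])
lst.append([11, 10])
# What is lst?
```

After line 1: lst = [9, 7]
After line 2 (extend unpacks [11, 10]): lst = [9, 7, 11, 10]
After line 3 (append adds [11, 10] as single element): lst = [9, 7, 11, 10, [11, 10]]

[9, 7, 11, 10, [11, 10]]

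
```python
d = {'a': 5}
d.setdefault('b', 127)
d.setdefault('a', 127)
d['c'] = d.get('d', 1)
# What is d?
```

After line 1: d = {'a': 5}
After line 2 (setdefault adds 'b'=127): d = {'a': 5, 'b': 127}
After line 3 (setdefault 'a' no-op, already exists): d = {'a': 5, 'b': 127}
After line 4 (get('d', 1) returns default since 'd' not in d): d = {'a': 5, 'b': 127, 'c': 1}

{'a': 5, 'b': 127, 'c': 1}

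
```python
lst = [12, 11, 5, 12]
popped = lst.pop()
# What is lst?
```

[12, 11, 5]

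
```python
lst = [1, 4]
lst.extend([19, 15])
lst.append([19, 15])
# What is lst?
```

After line 1: lst = [1, 4]
After line 2 (extend unpacks [19, 15]): lst = [1, 4, 19, 15]
After line 3 (append adds [19, 15] as single element): lst = [1, 4, 19, 15, [19, 15]]

[1, 4, 19, 15, [19, 15]]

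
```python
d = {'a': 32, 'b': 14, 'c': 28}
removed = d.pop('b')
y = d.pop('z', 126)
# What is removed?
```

After line 1: d = {'a': 32, 'b': 14, 'c': 28}
After line 2 (pop 'b' returns 14): d = {'a': 32, 'c': 28}, removed = 14
After line 3 (pop 'z' missing, returns default 126): d = {'a': 32, 'c': 28}, y = 126

14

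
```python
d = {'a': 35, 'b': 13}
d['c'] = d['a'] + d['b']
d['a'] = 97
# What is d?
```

After line 1: d = {'a': 35, 'b': 13}
After line 2 (d['c'] = 35 + 13): d = {'a': 35, 'b': 13, 'c': 48}
After line 3: d = {'a': 97, 'b': 13, 'c': 48}

{'a': 97, 'b': 13, 'c': 48}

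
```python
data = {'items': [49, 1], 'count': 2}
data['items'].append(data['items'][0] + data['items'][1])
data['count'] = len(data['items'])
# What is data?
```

After line 1: data = {'items': [49, 1], 'count': 2}
After line 2 (append 49 + 1 = 50): data = {'items': [49, 1, 50], 'count': 2}
After line 3 (count = len(items) = 3): data = {'items': [49, 1, 50], 'count': 3}

{'items': [49, 1, 50], 'count': 3}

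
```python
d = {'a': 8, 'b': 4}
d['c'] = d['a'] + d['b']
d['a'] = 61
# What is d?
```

After line 1: d = {'a': 8, 'b': 4}
After line 2 (d['c'] = 8 + 4): d = {'a': 8, 'b': 4, 'c': 12}
After line 3: d = {'a': 61, 'b': 4, 'c': 12}

{'a': 61, 'b': 4, 'c': 12}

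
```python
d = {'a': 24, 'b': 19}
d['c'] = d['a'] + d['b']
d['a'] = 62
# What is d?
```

After line 1: d = {'a': 24, 'b': 19}
After line 2 (d['c'] = 24 + 19): d = {'a': 24, 'b': 19, 'c': 43}
After line 3: d = {'a': 62, 'b': 19, 'c': 43}

{'a': 62, 'b': 19, 'c': 43}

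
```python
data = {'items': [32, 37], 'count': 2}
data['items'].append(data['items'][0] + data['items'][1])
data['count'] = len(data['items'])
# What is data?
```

After line 1: data = {'items': [32, 37], 'count': 2}
After line 2 (append 32 + 37 = 69): data = {'items': [32, 37, 69], 'count': 2}
After line 3 (count = len(items) = 3): data = {'items': [32, 37, 69], 'count': 3}

{'items': [32, 37, 69], 'count': 3}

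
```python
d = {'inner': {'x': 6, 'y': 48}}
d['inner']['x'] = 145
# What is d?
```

After line 1: d = {'inner': {'x': 6, 'y': 48}}
After line 2 (inner x overwritten): d = {'inner': {'x': 145, 'y': 48}}

{'inner': {'x': 145, 'y': 48}}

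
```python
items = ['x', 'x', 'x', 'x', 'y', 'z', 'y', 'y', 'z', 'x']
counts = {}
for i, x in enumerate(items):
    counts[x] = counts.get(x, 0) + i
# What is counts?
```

Initial: counts = {}, items = ['x', 'x', 'x', 'x', 'y', 'z', 'y', 'y', 'z', 'x']
i=0, x='x': counts = {'x': 0}
i=1, x='x': counts = {'x': 1}
i=2, x='x': counts = {'x': 3}
i=3, x='x': counts = {'x': 6}
i=4, x='y': counts = {'x': 6, 'y': 4}
i=5, x='z': counts = {'x': 6, 'y': 4, 'z': 5}
i=6, x='y': counts = {'x': 6, 'y': 10, 'z': 5}
i=7, x='y': counts = {'x': 6, 'y': 17, 'z': 5}
i=8, x='z': counts = {'x': 6, 'y': 17, 'z': 13}
i=9, x='x': counts = {'x': 15, 'y': 17, 'z': 13}

{'x': 15, 'y': 17, 'z': 13}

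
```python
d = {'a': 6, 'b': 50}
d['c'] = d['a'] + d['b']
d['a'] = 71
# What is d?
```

After line 1: d = {'a': 6, 'b': 50}
After line 2 (d['c'] = 6 + 50): d = {'a': 6, 'b': 50, 'c': 56}
After line 3: d = {'a': 71, 'b': 50, 'c': 56}

{'a': 71, 'b': 50, 'c': 56}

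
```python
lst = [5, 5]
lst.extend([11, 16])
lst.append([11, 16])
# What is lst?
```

After line 1: lst = [5, 5]
After line 2 (extend unpacks [11, 16]): lst = [5, 5, 11, 16]
After line 3 (append adds [11, 16] as single element): lst = [5, 5, 11, 16, [11, 16]]

[5, 5, 11, 16, [11, 16]]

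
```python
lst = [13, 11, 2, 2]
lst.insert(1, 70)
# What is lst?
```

[13, 70, 11, 2, 2]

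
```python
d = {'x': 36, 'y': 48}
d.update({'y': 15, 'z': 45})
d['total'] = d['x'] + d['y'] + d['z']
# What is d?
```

After line 1: d = {'x': 36, 'y': 48}
After line 2 (y overwritten, z added): d = {'x': 36, 'y': 15, 'z': 45}
After line 3 (total = 36 + 15 + 45 = 96): d = {'x': 36, 'y': 15, 'z': 45, 'total': 96}

{'x': 36, 'y': 15, 'z': 45, 'total': 96}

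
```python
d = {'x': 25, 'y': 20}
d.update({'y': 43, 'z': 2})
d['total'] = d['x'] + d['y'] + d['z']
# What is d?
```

After line 1: d = {'x': 25, 'y': 20}
After line 2 (y overwritten, z added): d = {'x': 25, 'y': 43, 'z': 2}
After line 3 (total = 25 + 43 + 2 = 70): d = {'x': 25, 'y': 43, 'z': 2, 'total': 70}

{'x': 25, 'y': 43, 'z': 2, 'total': 70}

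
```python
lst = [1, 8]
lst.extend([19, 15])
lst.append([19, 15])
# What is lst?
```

After line 1: lst = [1, 8]
After line 2 (extend unpacks [19, 15]): lst = [1, 8, 19, 15]
After line 3 (append adds [19, 15] as single element): lst = [1, 8, 19, 15, [19, 15]]

[1, 8, 19, 15, [19, 15]]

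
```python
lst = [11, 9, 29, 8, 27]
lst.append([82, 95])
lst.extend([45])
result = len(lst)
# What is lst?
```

After line 1: lst = [11, 9, 29, 8, 27]
After line 2 (append adds [82, 95] as single element): lst = [11, 9, 29, 8, 27, [82, 95]]
After line 3 (extend unpacks [45], adds 45): lst = [11, 9, 29, 8, 27, [82, 95], 45]
After line 4: result = len(lst) = 7

[11, 9, 29, 8, 27, [82, 95], 45]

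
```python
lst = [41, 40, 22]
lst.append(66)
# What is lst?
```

[41, 40, 22, 66]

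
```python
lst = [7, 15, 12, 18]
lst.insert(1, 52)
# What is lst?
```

[7, 52, 15, 12, 18]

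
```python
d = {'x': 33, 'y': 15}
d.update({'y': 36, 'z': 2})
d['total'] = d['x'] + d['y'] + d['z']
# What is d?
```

After line 1: d = {'x': 33, 'y': 15}
After line 2 (y overwritten, z added): d = {'x': 33, 'y': 36, 'z': 2}
After line 3 (total = 33 + 36 + 2 = 71): d = {'x': 33, 'y': 36, 'z': 2, 'total': 71}

{'x': 33, 'y': 36, 'z': 2, 'total': 71}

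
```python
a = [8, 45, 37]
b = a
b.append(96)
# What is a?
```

After line 1: a = [8, 45, 37]
After line 2 (b = a is an alias, same object): a = [8, 45, 37], b = [8, 45, 37]
After line 3 (b.append mutates the shared list): a = [8, 45, 37, 96], b = [8, 45, 37, 96]

[8, 45, 37, 96]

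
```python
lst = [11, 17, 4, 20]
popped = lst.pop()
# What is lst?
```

[11, 17, 4]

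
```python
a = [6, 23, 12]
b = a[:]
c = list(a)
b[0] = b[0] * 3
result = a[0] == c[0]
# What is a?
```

After line 1: a = [6, 23, 12]
After line 2 (b = a[:], copy): a = [6, 23, 12], b = [6, 23, 12]
After line 3 (c = list(a) is a copy, new object): c = [6, 23, 12]
After line 4 (b[0] = 6 * 3 = 18; only b mutates (copy)): a = [6, 23, 12], b = [18, 23, 12], c = [6, 23, 12]
After line 5 (a[0] = 6, c[0] = 6; result = True)

[6, 23, 12]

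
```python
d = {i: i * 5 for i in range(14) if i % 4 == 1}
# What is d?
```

{1: 5, 5: 25, 9: 45, 13: 65}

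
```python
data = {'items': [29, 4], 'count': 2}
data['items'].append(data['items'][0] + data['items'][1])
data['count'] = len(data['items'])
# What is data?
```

After line 1: data = {'items': [29, 4], 'count': 2}
After line 2 (append 29 + 4 = 33): data = {'items': [29, 4, 33], 'count': 2}
After line 3 (count = len(items) = 3): data = {'items': [29, 4, 33], 'count': 3}

{'items': [29, 4, 33], 'count': 3}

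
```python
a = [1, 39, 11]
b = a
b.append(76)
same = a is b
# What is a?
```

After line 1: a = [1, 39, 11]
After line 2 (b = a is an alias, same object): a = [1, 39, 11], b = [1, 39, 11]
After line 3 (b.append mutates the shared list): a = [1, 39, 11, 76], b = [1, 39, 11, 76]
After line 4 (same = a is b; same object -> True): same = True

[1, 39, 11, 76]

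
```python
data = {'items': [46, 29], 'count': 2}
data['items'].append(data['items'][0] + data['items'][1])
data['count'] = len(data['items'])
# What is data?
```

After line 1: data = {'items': [46, 29], 'count': 2}
After line 2 (append 46 + 29 = 75): data = {'items': [46, 29, 75], 'count': 2}
After line 3 (count = len(items) = 3): data = {'items': [46, 29, 75], 'count': 3}

{'items': [46, 29, 75], 'count': 3}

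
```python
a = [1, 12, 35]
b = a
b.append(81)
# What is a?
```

After line 1: a = [1, 12, 35]
After line 2 (b = a is an alias, same object): a = [1, 12, 35], b = [1, 12, 35]
After line 3 (b.append mutates the shared list): a = [1, 12, 35, 81], b = [1, 12, 35, 81]

[1, 12, 35, 81]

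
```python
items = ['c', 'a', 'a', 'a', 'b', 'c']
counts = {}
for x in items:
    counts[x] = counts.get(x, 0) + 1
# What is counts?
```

Initial: counts = {}, items = ['c', 'a', 'a', 'a', 'b', 'c']
See 'c': counts = {'c': 1}
See 'a': counts = {'c': 1, 'a': 1}
See 'a': counts = {'c': 1, 'a': 2}
See 'a': counts = {'c': 1, 'a': 3}
See 'b': counts = {'c': 1, 'a': 3, 'b': 1}
See 'c': counts = {'c': 2, 'a': 3, 'b': 1}

{'c': 2, 'a': 3, 'b': 1}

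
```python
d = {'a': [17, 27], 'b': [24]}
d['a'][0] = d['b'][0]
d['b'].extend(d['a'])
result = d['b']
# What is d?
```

After line 1: d = {'a': [17, 27], 'b': [24]}
After line 2 (a[0] = b[0] = 24): d = {'a': [24, 27], 'b': [24]}
After line 3 (b.extend(a) appends [24, 27]): d = {'a': [24, 27], 'b': [24, 24, 27]}
After line 4: result = d['b'] = [24, 24, 27]

{'a': [24, 27], 'b': [24, 24, 27]}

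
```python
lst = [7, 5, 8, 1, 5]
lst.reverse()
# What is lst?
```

[5, 1, 8, 5, 7]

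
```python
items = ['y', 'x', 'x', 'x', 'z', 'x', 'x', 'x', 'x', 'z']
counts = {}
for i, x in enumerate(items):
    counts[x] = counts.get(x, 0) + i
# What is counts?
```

Initial: counts = {}, items = ['y', 'x', 'x', 'x', 'z', 'x', 'x', 'x', 'x', 'z']
i=0, x='y': counts = {'y': 0}
i=1, x='x': counts = {'y': 0, 'x': 1}
i=2, x='x': counts = {'y': 0, 'x': 3}
i=3, x='x': counts = {'y': 0, 'x': 6}
i=4, x='z': counts = {'y': 0, 'x': 6, 'z': 4}
i=5, x='x': counts = {'y': 0, 'x': 11, 'z': 4}
i=6, x='x': counts = {'y': 0, 'x': 17, 'z': 4}
i=7, x='x': counts = {'y': 0, 'x': 24, 'z': 4}
i=8, x='x': counts = {'y': 0, 'x': 32, 'z': 4}
i=9, x='z': counts = {'y': 0, 'x': 32, 'z': 13}

{'y': 0, 'x': 32, 'z': 13}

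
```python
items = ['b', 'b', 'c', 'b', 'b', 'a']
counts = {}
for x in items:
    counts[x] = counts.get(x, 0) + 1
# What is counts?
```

Initial: counts = {}, items = ['b', 'b', 'c', 'b', 'b', 'a']
See 'b': counts = {'b': 1}
See 'b': counts = {'b': 2}
See 'c': counts = {'b': 2, 'c': 1}
See 'b': counts = {'b': 3, 'c': 1}
See 'b': counts = {'b': 4, 'c': 1}
See 'a': counts = {'b': 4, 'c': 1, 'a': 1}

{'b': 4, 'c': 1, 'a': 1}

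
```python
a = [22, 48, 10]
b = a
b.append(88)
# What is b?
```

After line 1: a = [22, 48, 10]
After line 2 (b = a is an alias, same object): a = [22, 48, 10], b = [22, 48, 10]
After line 3 (b.append mutates the shared list): a = [22, 48, 10, 88], b = [22, 48, 10, 88]

[22, 48, 10, 88]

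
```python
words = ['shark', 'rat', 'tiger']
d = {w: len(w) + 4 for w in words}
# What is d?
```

{'shark': 9, 'rat': 7, 'tiger': 9}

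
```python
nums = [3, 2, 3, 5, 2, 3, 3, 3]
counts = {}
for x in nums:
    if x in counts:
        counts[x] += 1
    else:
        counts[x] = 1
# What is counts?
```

Initial: counts = {}, nums = [3, 2, 3, 5, 2, 3, 3, 3]
See 3: counts = {3: 1}
See 2: counts = {3: 1, 2: 1}
See 3: counts = {3: 2, 2: 1}
See 5: counts = {3: 2, 2: 1, 5: 1}
See 2: counts = {3: 2, 2: 2, 5: 1}
See 3: counts = {3: 3, 2: 2, 5: 1}
See 3: counts = {3: 4, 2: 2, 5: 1}
See 3: counts = {3: 5, 2: 2, 5: 1}

{3: 5, 2: 2, 5: 1}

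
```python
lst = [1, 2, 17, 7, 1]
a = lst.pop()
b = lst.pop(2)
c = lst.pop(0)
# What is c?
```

After line 1: lst = [1, 2, 17, 7, 1]
After line 2 (pop() -> a = 1): lst = [1, 2, 17, 7]
After line 3 (pop(2) -> b = 17): lst = [1, 2, 7]
After line 4 (pop(0) -> c = 1): lst = [2, 7]

1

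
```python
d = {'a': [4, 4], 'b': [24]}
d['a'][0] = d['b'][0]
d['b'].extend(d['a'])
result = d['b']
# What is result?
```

After line 1: d = {'a': [4, 4], 'b': [24]}
After line 2 (a[0] = b[0] = 24): d = {'a': [24, 4], 'b': [24]}
After line 3 (b.extend(a) appends [24, 4]): d = {'a': [24, 4], 'b': [24, 24, 4]}
After line 4: result = d['b'] = [24, 24, 4]

[24, 24, 4]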